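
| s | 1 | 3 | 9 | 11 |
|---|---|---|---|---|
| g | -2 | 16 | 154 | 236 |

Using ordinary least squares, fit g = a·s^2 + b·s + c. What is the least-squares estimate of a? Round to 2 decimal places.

a = 2.00

MᵀM·[a, b, c]ᵀ = Mᵀg reads: 21284·a + 2088·b + 212·c = 41172;  2088·a + 212·b + 24·c = 4028;  212·a + 24·b + 4·c = 404.
(Σs^2·s^2 = 21284, Σs^2·s = 2088, Σs^2 = 212, Σs·s = 212, Σs = 24, Σ1 = 4, Σs^2·g = 41172, Σs·g = 4028, Σg = 404.)
Inverting the 3×3 Gram matrix, [a, b, c]ᵀ = [2, -7/17, -43/17]ᵀ.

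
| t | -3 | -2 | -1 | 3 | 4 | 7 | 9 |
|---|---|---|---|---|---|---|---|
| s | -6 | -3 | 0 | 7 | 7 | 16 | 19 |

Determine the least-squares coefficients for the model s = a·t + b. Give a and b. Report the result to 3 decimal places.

a = 2.027, b = 0.792

Compute the Gram sums: Σt·t = 169, Σt = 17, Σ1 = 7.
Moment sums: Σt·s = 356, Σs = 40.
Eliminating b: 7·(row 1) − 17·(row 2) gives 894·a = 7·356 − 17·40 = 1812, so a = 302/149.
Then b = (40 − 17·(302/149))/7 = 118/149.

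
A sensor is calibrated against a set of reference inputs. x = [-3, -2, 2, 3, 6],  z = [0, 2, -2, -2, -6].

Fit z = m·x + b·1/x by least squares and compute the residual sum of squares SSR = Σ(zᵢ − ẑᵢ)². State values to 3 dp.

SSR = 7.292

The normal equations are: 62·m + 5·b = -50;  5·m + (3/4)·b = -11/3.
Eliminating b: (3/4)·(row 1) − 5·(row 2) gives (43/2)·m = (3/4)·(-50) − 5·(-11/3) = -115/6, so m = -115/129.
Then b = ((-11/3) − 5·(-115/129))/(3/4) = 136/129.
Residuals: -899/387, 32/43, -32/43, 125/387, -320/387; SSR = 2822/387.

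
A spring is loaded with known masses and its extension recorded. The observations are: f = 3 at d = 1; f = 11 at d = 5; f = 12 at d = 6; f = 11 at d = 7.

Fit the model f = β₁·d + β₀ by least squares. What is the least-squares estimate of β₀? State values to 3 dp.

β₀ = 2.096

Normal-equation sums: Σd·d = 111, Σd = 19, Σ1 = 4.
And Σd·f = 207, Σf = 37.
Normal equations: [[111, 19]; [19, 4]]·[β₁, β₀]ᵀ = [207, 37]ᵀ.
Eliminating β₀: 4·(row 1) − 19·(row 2) gives 83·β₁ = 4·207 − 19·37 = 125, so β₁ = 125/83.
Then β₀ = (37 − 19·(125/83))/4 = 174/83.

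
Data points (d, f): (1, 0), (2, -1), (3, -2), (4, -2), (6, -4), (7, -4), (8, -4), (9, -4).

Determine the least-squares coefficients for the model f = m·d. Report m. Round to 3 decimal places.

From the data, Σd·d = 260.
Moment sums: Σd·f = -136.
Normal equations: [[260]]·[m]ᵀ = [-136]ᵀ.
Hence m = -136 / 260 ≈ -0.523077.

m = -0.523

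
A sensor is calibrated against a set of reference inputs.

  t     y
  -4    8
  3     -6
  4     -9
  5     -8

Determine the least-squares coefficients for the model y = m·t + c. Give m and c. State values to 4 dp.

m = -1.9200, c = 0.0900

Entries of XᵀX: Σt·t = 66, Σt = 8, Σ1 = 4.
Right-hand side: Σt·y = -126, Σy = -15.
Eliminating c: 4·(row 1) − 8·(row 2) gives 200·m = 4·(-126) − 8·(-15) = -384, so m = -48/25.
Then c = ((-15) − 8·(-48/25))/4 = 9/100.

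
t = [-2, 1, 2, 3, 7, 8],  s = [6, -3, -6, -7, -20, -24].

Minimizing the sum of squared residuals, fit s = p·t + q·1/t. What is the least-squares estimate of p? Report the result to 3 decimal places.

p = -2.908

The normal equations are: 131·p + 6·q = -380;  6·p + (46489/28224)·q = -361/21.
Δ = 131·(46489/28224) − 6² = 5073995/28224.
p = ((-380)·(46489/28224) − 6·(-361/21))/(5073995/28224) = -14754716/5073995; q = (131·(-361/21) − 6·(-380))/(5073995/28224) = 791616/5073995.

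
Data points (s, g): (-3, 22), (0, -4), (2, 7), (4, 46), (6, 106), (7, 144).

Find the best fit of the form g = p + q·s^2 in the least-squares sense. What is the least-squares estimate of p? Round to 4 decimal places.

p = -4.3370

The normal equations are: 6·p + 114·q = 321;  114·p + 4050·q = 11834.
Eliminating q: 4050·(row 1) − 114·(row 2) gives 11304·p = 4050·321 − 114·11834 = -49026, so p = -8171/1884.
Then q = (11834 − 114·(-8171/1884))/4050 = 5735/1884.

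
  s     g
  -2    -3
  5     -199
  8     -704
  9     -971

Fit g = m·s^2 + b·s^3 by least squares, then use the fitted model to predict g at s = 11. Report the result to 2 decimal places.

ĝ = -1694.87

Setting ∂/∂m … = 0 gives: 11298·m + 94910·b = -128694;  94910·m + 809274·b = -1093158.
Determinant 11298·809274 − 94910² = 135269552.
m = ((-128694)·809274 − 94910·(-1093158))/135269552 = -49635297/16908694; b = (11298·(-1093158) − 94910·(-128694))/135269552 = -17018943/16908694.
At s = 11: ĝ = (-49635297/16908694)·(121) + (-17018943/16908694)·(1331) = -1302640185/768577.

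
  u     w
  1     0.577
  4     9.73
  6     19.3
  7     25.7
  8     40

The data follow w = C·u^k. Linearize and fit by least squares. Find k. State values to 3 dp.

Taking logs, ln w = k·ln u + ln C, so regress ln w on ln u.
Σln u = 7.2034, Σ(ln u)² = 13.2429, Σln w = 11.6208, Σln u·ln w = 22.4461.
Normal system: [[13.2429, 7.2034]; [7.2034, 5]]·[k, ln C]ᵀ = [22.4461, 11.6208]ᵀ.
Solving (det = 14.3252): k = 1.99099, ln C = -0.54422.

k = 1.991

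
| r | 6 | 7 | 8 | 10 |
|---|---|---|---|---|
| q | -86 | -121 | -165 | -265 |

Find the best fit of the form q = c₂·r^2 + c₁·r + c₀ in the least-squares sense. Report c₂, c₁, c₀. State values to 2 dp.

With design matrix X, XᵀX = [[17793, 2071, 249]; [2071, 249, 31]; [249, 31, 4]] and Xᵀq = [-46085, -5333, -637]ᵀ.
Row-reducing yields c₂ = -123/44, c₁ = -7/44, c₀ = 16.

c₂ = -2.80, c₁ = -0.16, c₀ = 16.00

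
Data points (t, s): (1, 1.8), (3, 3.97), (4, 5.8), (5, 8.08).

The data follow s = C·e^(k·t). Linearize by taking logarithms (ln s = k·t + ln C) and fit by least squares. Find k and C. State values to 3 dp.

With ln sᵢ as the transformed response and tᵢ as the regressor:
Σt = 13.0000, Σ(t)² = 51.0000, Σln s = 5.8138, Σt·ln s = 22.2025.
Equations: 51.0000·k + 13.0000·ln C = 22.2025;  13.0000·k + 4·ln C = 5.8138.
Solving (det = 35.0000): k = 0.37801, ln C = 0.22491, so C = exp(0.22491) = 1.25221.

k = 0.378, C = 1.252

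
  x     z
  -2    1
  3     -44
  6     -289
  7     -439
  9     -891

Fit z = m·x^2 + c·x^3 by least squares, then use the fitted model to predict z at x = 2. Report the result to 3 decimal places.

Sums needed: Σx^2·x^2 = 10355, Σx^2·x^3 = 83843, Σx^3·x^3 = 696539.
For Mᵀz: Σx^2·z = -104478, Σx^3·z = -863736.
Δ = 10355·696539 − 83843² = 183012696.
m = ((-104478)·696539 − 83843·(-863736))/183012696 = -19710233/10167372; c = (10355·(-863736) − 83843·(-104478))/183012696 = -10235407/10167372.
At x = 2: ẑ = (-19710233/10167372)·(4) + (-10235407/10167372)·(8) = -40181047/2541843.

ẑ = -15.808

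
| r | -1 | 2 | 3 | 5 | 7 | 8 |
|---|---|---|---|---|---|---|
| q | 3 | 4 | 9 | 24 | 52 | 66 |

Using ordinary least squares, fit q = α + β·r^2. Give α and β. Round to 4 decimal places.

Normal-equation sums: Σ1 = 6, Σr^2 = 152, Σr^2·r^2 = 7220.
And Σq = 158, Σr^2·q = 7472.
So AᵀA·[α, β]ᵀ = Aᵀq: [[6, 152]; [152, 7220]]·[α, β]ᵀ = [158, 7472]ᵀ.
det = 6·7220 − 152² = 20216.
α = (158·7220 − 152·7472)/20216 = 33/133; β = (6·7472 − 152·158)/20216 = 2602/2527.

α = 0.2481, β = 1.0297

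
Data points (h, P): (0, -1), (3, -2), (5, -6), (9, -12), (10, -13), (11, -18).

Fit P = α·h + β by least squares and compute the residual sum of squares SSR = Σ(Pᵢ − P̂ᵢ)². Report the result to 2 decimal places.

SSR = 13.83

The normal system MᵀM·[α, β]ᵀ = MᵀP is [[336, 38]; [38, 6]]·[α, β]ᵀ = [-472, -52]ᵀ.
Determinant 336·6 − 38² = 572.
α = ((-472)·6 − 38·(-52))/572 = -214/143; β = (336·(-52) − 38·(-472))/572 = 116/143.
Residuals: -259/143, 240/143, 96/143, 94/143, 15/13, -336/143; SSR = 1978/143.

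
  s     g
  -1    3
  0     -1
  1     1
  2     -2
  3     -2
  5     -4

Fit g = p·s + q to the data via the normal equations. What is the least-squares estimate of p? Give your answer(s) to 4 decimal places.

Normal-equation sums: Σs·s = 40, Σs = 10, Σ1 = 6.
And Σs·g = -32, Σg = -5.
So XᵀX·[p, q]ᵀ = Xᵀg: [[40, 10]; [10, 6]]·[p, q]ᵀ = [-32, -5]ᵀ.
det = 40·6 − 10² = 140.
p = ((-32)·6 − 10·(-5))/140 = -71/70; q = (40·(-5) − 10·(-32))/140 = 6/7.

p = -1.0143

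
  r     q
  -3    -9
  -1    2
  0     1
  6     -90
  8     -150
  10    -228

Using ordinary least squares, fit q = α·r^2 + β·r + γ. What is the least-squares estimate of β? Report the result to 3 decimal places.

With design matrix X, XᵀX = [[15474, 1700, 210]; [1700, 210, 20]; [210, 20, 6]] and Xᵀq = [-35719, -3995, -474]ᵀ.
Row-reducing yields α = -98047/49332, β = -24523/8222, γ = 24877/49332.

β = -2.983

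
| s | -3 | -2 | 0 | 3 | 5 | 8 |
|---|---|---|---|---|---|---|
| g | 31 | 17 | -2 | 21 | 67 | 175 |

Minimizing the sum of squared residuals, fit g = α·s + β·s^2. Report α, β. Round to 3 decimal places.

The normal system AᵀA·[α, β]ᵀ = Aᵀg is [[111, 629]; [629, 4899]]·[α, β]ᵀ = [1671, 13411]ᵀ.
Eliminating β: 4899·(row 1) − 629·(row 2) gives 148148·α = 4899·1671 − 629·13411 = -249290, so α = -124645/74074.
Then β = (13411 − 629·(-124645/74074))/4899 = 5913/2002.

α = -1.683, β = 2.954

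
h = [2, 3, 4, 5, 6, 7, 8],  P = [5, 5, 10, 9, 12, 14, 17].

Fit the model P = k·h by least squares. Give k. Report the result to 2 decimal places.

XᵀX·[k]ᵀ = XᵀP reads: 203·k = 416.
Hence k = 416 / 203 ≈ 2.04926.

k = 2.05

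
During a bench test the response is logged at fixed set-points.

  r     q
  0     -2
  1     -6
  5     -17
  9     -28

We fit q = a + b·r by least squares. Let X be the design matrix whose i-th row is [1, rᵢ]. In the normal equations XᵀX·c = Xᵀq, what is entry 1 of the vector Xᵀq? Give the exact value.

-53

Entry 1 ↔ basis 1, so (Xᵀq)_{1} = Σᵢ qᵢ = (1)·(-2) + (1)·(-6) + (1)·(-17) + (1)·(-28) = -53.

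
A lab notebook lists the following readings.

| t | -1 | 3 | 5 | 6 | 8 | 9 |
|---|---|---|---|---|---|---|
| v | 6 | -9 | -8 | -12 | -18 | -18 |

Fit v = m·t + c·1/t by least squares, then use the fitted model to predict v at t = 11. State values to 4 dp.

v̂ = -22.0757

Entries of XᵀX: Σt·t = 216, Σt·1/t = 6, Σ1/t·1/t = 156409/129600.
And Σt·v = -451, Σ1/t·v = -337/20.
XᵀX·[m, c]ᵀ = Xᵀv becomes [[216, 6]; [6, 156409/129600]]·[m, c]ᵀ = [-451, -337/20]ᵀ.
Eliminating c: (156409/129600)·(row 1) − 6·(row 2) gives (134809/600)·m = (156409/129600)·(-451) − 6·(-337/20) = -57437899/129600, so m = -57437899/29118744.
Then c = ((-337/20) − 6·(-57437899/29118744))/(156409/129600) = -560160/134809.
At t = 11: v̂ = (-57437899/29118744)·(11) + (-560160/134809)·(1/11) = -7070980339/320306184.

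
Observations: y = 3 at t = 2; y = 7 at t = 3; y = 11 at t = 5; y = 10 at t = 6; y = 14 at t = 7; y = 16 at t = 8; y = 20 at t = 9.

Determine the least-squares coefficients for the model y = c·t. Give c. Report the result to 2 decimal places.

c = 2.04

The normal equations are: 268·c = 548.
c = 548/268 = 2.04478.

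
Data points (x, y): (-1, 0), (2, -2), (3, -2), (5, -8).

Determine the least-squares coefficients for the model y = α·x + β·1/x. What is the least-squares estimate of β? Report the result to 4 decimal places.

MᵀM·[α, β]ᵀ = Mᵀy reads: 39·α + 4·β = -50;  4·α + (1261/900)·β = -49/15.
Δ = 39·(1261/900) − 4² = 11593/300.
α = ((-50)·(1261/900) − 4·(-49/15))/(11593/300) = -51290/34779; β = (39·(-49/15) − 4·(-50))/(11593/300) = 21780/11593.

β = 1.8787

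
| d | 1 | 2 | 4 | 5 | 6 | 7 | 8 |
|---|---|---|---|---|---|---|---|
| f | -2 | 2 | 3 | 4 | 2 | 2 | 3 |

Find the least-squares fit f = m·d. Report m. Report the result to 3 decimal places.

MᵀM·[m]ᵀ = Mᵀf reads: 195·m = 84.
m = 84/195 = 0.430769.

m = 0.431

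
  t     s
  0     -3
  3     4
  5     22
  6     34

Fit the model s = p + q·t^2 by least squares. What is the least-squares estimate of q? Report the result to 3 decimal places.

q = 1.046

Sums needed: Σ1 = 4, Σt^2 = 70, Σt^2·t^2 = 2002.
Moment sums: Σs = 57, Σt^2·s = 1810.
AᵀA·[p, q]ᵀ = Aᵀs becomes [[4, 70]; [70, 2002]]·[p, q]ᵀ = [57, 1810]ᵀ.
Determinant 4·2002 − 70² = 3108.
p = (57·2002 − 70·1810)/3108 = -899/222; q = (4·1810 − 70·57)/3108 = 1625/1554.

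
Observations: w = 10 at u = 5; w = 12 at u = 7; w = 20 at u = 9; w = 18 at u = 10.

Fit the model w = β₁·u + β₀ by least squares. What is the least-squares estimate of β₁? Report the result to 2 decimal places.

Setting ∂/∂β₁ … = 0 gives: 255·β₁ + 31·β₀ = 494;  31·β₁ + 4·β₀ = 60.
Δ = 255·4 − 31² = 59.
β₁ = (494·4 − 31·60)/59 = 116/59; β₀ = (255·60 − 31·494)/59 = -14/59.

β₁ = 1.97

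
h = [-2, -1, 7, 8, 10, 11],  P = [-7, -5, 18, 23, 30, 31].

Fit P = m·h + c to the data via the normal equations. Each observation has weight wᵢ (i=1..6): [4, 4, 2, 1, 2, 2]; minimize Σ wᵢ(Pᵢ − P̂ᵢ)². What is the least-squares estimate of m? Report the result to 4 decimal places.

Compute the Gram sums: Σwᵢ·h·h = 624, Σwᵢ·h = 52, Σwᵢ·1 = 15.
Moment sums: Σwᵢ·h·P = 1794, Σwᵢ·P = 133.
AᵀWA·[m, c]ᵀ = AᵀWP becomes [[624, 52]; [52, 15]]·[m, c]ᵀ = [1794, 133]ᵀ.
Determinant 624·15 − 52² = 6656.
m = (1794·15 − 52·133)/6656 = 769/256; c = (624·133 − 52·1794)/6656 = -99/64.

m = 3.0039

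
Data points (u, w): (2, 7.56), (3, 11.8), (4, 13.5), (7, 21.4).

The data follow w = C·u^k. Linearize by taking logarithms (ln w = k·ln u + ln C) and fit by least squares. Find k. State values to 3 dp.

k = 0.807

Let Y = ln w. Fitting Y = k·ln u + ln C by least squares:
XᵀX = [[7.3958, 5.1240]; [5.1240, 4]], rhs = [13.6828, 10.1571]ᵀ  (here Σln u = 5.1240, Σ(ln u)² = 7.3958, Σln w = 10.1571, Σln u·ln w = 13.6828).
Solving (det = 3.3281): k = 0.80733, ln C = 1.50509.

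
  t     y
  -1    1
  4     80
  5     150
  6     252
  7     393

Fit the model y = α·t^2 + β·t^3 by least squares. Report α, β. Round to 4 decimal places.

α = 0.9637, β = 1.0075

From the data, Σt^2·t^2 = 4579, Σt^2·t^3 = 28731, Σt^3·t^3 = 184027.
And Σt^2·y = 33360, Σt^3·y = 213100.
Eliminating β: 184027·(row 1) − 28731·(row 2) gives 17189272·α = 184027·33360 − 28731·213100 = 16564620, so α = 4141155/4297318.
Then β = (213100 − 28731·(4141155/4297318))/184027 = 4329685/4297318.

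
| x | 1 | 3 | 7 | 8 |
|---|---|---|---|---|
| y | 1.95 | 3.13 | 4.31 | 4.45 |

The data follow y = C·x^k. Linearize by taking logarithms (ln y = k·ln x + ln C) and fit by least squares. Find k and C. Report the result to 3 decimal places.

k = 0.399, C = 1.972

Let Y = ln y. Fitting Y = k·ln x + ln C by least squares:
Over the data: Σln x = 5.1240, Σ(ln x)² = 9.3176, Σln y = 4.7627, Σln x·ln y = 7.2008.
Normal system: [[9.3176, 5.1240]; [5.1240, 4]]·[k, ln C]ᵀ = [7.2008, 4.7627]ᵀ.
Solving (det = 11.0154): k = 0.39938, ln C = 0.67907, so C = exp(0.67907) = 1.97205.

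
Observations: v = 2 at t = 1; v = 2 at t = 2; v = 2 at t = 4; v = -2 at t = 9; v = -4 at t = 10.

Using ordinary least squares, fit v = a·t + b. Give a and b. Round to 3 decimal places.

XᵀX·[a, b]ᵀ = Xᵀv reads: 202·a + 26·b = -44;  26·a + 5·b = 0.
(Σt·t = 202, Σt = 26, Σ1 = 5, Σt·v = -44, Σv = 0.)
Eliminating b: 5·(row 1) − 26·(row 2) gives 334·a = 5·(-44) − 26·0 = -220, so a = -110/167.
Then b = (0 − 26·(-110/167))/5 = 572/167.

a = -0.659, b = 3.425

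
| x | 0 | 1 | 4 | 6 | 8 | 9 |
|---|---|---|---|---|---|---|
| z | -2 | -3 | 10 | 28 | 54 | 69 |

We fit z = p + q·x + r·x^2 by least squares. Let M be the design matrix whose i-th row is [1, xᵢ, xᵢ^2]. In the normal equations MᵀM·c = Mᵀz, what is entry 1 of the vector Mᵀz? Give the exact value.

Entry 1 ↔ basis 1, so (Mᵀz)_{1} = Σᵢ zᵢ = (1)·(-2) + (1)·(-3) + (1)·(10) + (1)·(28) + (1)·(54) + (1)·(69) = 156.

156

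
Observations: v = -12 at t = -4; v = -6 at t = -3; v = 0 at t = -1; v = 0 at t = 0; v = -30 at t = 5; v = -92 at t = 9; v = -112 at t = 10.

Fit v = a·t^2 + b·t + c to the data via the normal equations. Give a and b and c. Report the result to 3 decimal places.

a = -1.023, b = -1.003, c = 0.196

Normal-equation sums: Σt^2·t^2 = 17524, Σt^2·t = 1762, Σt^2 = 232, Σt·t = 232, Σt = 16, Σ1 = 7.
Right-hand side: Σt^2·v = -19648, Σt·v = -2032, Σv = -252.
Normal equations: [[17524, 1762, 232]; [1762, 232, 16]; [232, 16, 7]]·[a, b, c]ᵀ = [-19648, -2032, -252]ᵀ.
Solving the 3×3 system (Gaussian elimination) gives a = -80536/78729, b = -236896/236187, c = 46324/236187.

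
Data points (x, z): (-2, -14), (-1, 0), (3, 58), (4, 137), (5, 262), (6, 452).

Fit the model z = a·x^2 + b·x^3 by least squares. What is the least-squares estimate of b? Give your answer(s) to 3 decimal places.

b = 2.013

The normal equations are: 2275·a + 12135·b = 25480;  12135·a + 67171·b = 140828.
(Σx^2·x^2 = 2275, Σx^2·x^3 = 12135, Σx^3·x^3 = 67171, Σx^2·z = 25480, Σx^3·z = 140828.)
Eliminating b: 67171·(row 1) − 12135·(row 2) gives 5555800·a = 67171·25480 − 12135·140828 = 2569300, so a = 25693/55558.
Then b = (140828 − 12135·(25693/55558))/67171 = 111839/55558.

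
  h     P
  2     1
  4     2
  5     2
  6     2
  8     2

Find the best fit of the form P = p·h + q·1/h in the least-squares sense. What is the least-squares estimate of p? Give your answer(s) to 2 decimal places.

p = 0.28

The normal equations are: 145·p + 5·q = 48;  5·p + (5701/14400)·q = 119/60.
(Σh·h = 145, Σh·1/h = 5, Σ1/h·1/h = 5701/14400, Σh·P = 48, Σ1/h·P = 119/60.)
Δ = 145·(5701/14400) − 5² = 93329/2880.
p = (48·(5701/14400) − 5·(119/60))/(93329/2880) = 130848/466645; q = (145·(119/60) − 5·48)/(93329/2880) = 137040/93329.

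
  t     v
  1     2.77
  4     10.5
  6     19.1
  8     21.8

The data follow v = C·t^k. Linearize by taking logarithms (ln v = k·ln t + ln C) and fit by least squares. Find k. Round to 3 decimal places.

Linearized form: ln v = k·ln t + ln C. From the 4 transformed points,
Over the data: Σln t = 5.2575, Σ(ln t)² = 9.4563, Σln v = 9.4018, Σln t·ln v = 14.9535.
Normal system: [[9.4563, 5.2575]; [5.2575, 4]]·[k, ln C]ᵀ = [14.9535, 9.4018]ᵀ.
Solving (det = 10.1839): k = 1.01964, ln C = 1.01027.

k = 1.020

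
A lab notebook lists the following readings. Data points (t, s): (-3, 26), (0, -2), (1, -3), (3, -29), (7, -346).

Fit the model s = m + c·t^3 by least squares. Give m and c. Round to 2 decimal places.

m = -1.73, c = -1.00

Setting ∂/∂m … = 0 gives: 5·m + 344·c = -354;  344·m + 119108·c = -120166.
(Σ1 = 5, Σt^3 = 344, Σt^3·t^3 = 119108, Σs = -354, Σt^3·s = -120166.)
Eliminating c: 119108·(row 1) − 344·(row 2) gives 477204·m = 119108·(-354) − 344·(-120166) = -827128, so m = -206782/119301.
Then c = ((-120166) − 344·(-206782/119301))/119108 = -239527/238602.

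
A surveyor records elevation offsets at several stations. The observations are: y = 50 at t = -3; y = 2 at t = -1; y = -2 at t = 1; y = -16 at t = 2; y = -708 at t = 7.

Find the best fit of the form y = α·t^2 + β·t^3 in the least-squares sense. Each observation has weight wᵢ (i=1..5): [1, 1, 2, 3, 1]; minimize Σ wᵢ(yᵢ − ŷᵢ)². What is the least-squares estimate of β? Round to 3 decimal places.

β = -2.012

Forming AᵀWA = [[2533, 16661]; [16661, 118573]] and AᵀWy = [-34436, -244584]ᵀ gives AᵀWA·[α, β]ᵀ = AᵀWy.
det = 2533·118573 − 16661² = 22756488.
α = ((-34436)·118573 − 16661·(-244584))/22756488 = -2041451/5689122; β = (2533·(-244584) − 16661·(-34436))/22756488 = -11448269/5689122.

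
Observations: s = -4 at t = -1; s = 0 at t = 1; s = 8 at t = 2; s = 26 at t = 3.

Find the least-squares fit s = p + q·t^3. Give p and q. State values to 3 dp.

With design matrix M, MᵀM = [[4, 35]; [35, 795]] and Mᵀs = [30, 770]ᵀ.
Δ = 4·795 − 35² = 1955.
p = (30·795 − 35·770)/1955 = -620/391; q = (4·770 − 35·30)/1955 = 406/391.

p = -1.586, q = 1.038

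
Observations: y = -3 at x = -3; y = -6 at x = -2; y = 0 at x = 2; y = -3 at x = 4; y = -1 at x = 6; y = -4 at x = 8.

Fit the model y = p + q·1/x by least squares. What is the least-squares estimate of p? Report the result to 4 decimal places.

From the data, Σ1 = 6, Σ1/x = 5/24, Σ1/x·1/x = 413/576.
And Σy = -17, Σ1/x·y = 31/12.
So MᵀM·[p, q]ᵀ = Mᵀy: [[6, 5/24]; [5/24, 413/576]]·[p, q]ᵀ = [-17, 31/12]ᵀ.
Δ = 6·(413/576) − (5/24)² = 2453/576.
p = ((-17)·(413/576) − (5/24)·(31/12))/(2453/576) = -7331/2453; q = (6·(31/12) − (5/24)·(-17))/(2453/576) = 10968/2453.

p = -2.9886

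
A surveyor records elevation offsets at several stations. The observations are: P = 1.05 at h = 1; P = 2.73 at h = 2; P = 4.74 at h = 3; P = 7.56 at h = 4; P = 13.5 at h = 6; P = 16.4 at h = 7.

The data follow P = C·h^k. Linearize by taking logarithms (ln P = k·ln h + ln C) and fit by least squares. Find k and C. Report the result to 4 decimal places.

With ln Pᵢ as the transformed response and ln hᵢ as the regressor:
Σln h = 6.9157, Σ(ln h)² = 10.6062, Σln P = 10.0320, Σln h·ln P = 15.3166.
Normal system: [[10.6062, 6.9157]; [6.9157, 6]]·[k, ln C]ᵀ = [15.3166, 10.0320]ᵀ.
Slope k = (n·Σln h·ln P − Σln h·Σln P)/(n·Σ(ln h)² − (Σln h)²) = (6·15.3166 − 6.9157·10.0320)/15.8099 = 1.42449; ln C = (Σln P − k·Σln h)/n = 0.03010, so C = exp(0.03010) = 1.03056.

k = 1.4245, C = 1.0306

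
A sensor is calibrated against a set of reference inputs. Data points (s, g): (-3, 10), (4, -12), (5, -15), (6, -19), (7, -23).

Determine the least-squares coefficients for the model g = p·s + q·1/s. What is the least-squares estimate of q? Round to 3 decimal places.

Entries of MᵀM: Σs·s = 135, Σs·1/s = 5, Σ1/s·1/s = 46181/176400.
Moment sums: Σs·g = -428, Σ1/s·g = -221/14.
Determinant 135·(46181/176400) − 5² = 40543/3920.
p = ((-428)·(46181/176400) − 5·(-221/14))/(40543/3920) = -5842468/1824435; q = (135·(-221/14) − 5·(-428))/(40543/3920) = 35000/40543.

q = 0.863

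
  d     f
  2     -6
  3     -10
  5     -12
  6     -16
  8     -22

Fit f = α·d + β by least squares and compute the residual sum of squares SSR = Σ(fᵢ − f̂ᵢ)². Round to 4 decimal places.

SSR = 5.2982

Entries of MᵀM: Σd·d = 138, Σd = 24, Σ1 = 5.
Right-hand side: Σd·f = -374, Σf = -66.
det = 138·5 − 24² = 114.
α = ((-374)·5 − 24·(-66))/114 = -143/57; β = (138·(-66) − 24·(-374))/114 = -22/19.
Residuals: 10/57, -25/19, 97/57, 4/19, -44/57; SSR = 302/57.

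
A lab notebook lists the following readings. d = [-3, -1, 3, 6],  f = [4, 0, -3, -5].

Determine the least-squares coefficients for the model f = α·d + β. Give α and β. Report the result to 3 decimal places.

From the data, Σd·d = 55, Σd = 5, Σ1 = 4.
Moment sums: Σd·f = -51, Σf = -4.
Normal equations: [[55, 5]; [5, 4]]·[α, β]ᵀ = [-51, -4]ᵀ.
Determinant 55·4 − 5² = 195.
α = ((-51)·4 − 5·(-4))/195 = -184/195; β = (55·(-4) − 5·(-51))/195 = 7/39.

α = -0.944, β = 0.179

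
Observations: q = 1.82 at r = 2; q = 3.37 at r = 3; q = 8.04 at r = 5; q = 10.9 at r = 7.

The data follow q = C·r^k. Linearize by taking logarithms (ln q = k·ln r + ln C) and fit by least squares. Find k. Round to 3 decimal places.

k = 1.472

With ln qᵢ as the transformed response and ln rᵢ as the regressor:
XᵀX = [[8.0643, 5.3471]; [5.3471, 4]], rhs = [9.7529, 6.2869]ᵀ  (here Σln r = 5.3471, Σ(ln r)² = 8.0643, Σln q = 6.2869, Σln r·ln q = 9.7529).
Solving (det = 3.6655): k = 1.47172, ln C = -0.39563.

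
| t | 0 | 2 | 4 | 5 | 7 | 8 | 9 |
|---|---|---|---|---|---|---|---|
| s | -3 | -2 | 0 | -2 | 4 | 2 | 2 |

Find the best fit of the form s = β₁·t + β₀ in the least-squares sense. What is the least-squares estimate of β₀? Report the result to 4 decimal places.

Forming AᵀA = [[239, 35]; [35, 7]] and Aᵀs = [48, 1]ᵀ gives AᵀA·[β₁, β₀]ᵀ = Aᵀs.
Eliminating β₀: 7·(row 1) − 35·(row 2) gives 448·β₁ = 7·48 − 35·1 = 301, so β₁ = 43/64.
Then β₀ = (1 − 35·(43/64))/7 = -1441/448.

β₀ = -3.2165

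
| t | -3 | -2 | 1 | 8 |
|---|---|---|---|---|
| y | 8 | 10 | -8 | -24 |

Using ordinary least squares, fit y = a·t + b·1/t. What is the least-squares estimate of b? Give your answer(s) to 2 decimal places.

XᵀX·[a, b]ᵀ = Xᵀy reads: 78·a + 4·b = -244;  4·a + (793/576)·b = -56/3.
Eliminating b: (793/576)·(row 1) − 4·(row 2) gives (8773/96)·a = (793/576)·(-244) − 4·(-56/3) = -37621/144, so a = -75242/26319.
Then b = ((-56/3) − 4·(-75242/26319))/(793/576) = -46080/8773.

b = -5.25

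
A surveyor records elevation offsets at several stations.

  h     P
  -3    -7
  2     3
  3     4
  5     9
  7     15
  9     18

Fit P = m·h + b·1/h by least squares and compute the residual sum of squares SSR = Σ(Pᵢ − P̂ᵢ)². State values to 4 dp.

SSR = 6.1277

Sums needed: Σh·h = 177, Σh·1/h = 6, Σ1/h·1/h = 216301/396900.
And Σh·P = 351, Σ1/h·P = 2333/210.
Normal equations: [[177, 6]; [6, 216301/396900]]·[m, b]ᵀ = [351, 2333/210]ᵀ.
det = 177·(216301/396900) − 6² = 7998959/132300.
m = (351·(216301/396900) − 6·(2333/210))/(7998959/132300) = 16488477/7998959; b = (177·(2333/210) − 6·351)/(7998959/132300) = -18470970/7998959.
Residuals: -12684272/7998959, 15024/470527, -11312605/7998959, -6757560/7998959, 7203756/7998959, -2362701/7998959; SSR = 49015390/7998959.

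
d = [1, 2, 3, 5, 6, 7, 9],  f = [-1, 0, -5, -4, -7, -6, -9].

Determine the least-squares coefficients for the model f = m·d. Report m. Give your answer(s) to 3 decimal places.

m = -0.980

With design matrix M, MᵀM = [[205]] and Mᵀf = [-201]ᵀ.
m = (-201)/205 = -0.980488.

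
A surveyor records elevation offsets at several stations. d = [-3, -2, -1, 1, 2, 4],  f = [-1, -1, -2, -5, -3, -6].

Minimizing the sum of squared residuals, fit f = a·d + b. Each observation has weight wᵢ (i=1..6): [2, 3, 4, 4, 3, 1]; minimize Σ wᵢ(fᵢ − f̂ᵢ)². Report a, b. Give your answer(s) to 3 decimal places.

The normal system MᵀWM·[a, b]ᵀ = MᵀWf is [[66, -2]; [-2, 17]]·[a, b]ᵀ = [-42, -48]ᵀ.
Δ = 66·17 − (-2)² = 1118.
a = ((-42)·17 − (-2)·(-48))/1118 = -405/559; b = (66·(-48) − (-2)·(-42))/1118 = -1626/559.

a = -0.725, b = -2.909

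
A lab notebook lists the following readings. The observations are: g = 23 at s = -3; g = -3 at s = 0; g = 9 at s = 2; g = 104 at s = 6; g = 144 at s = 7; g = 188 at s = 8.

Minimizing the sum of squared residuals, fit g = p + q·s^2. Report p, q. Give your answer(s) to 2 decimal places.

p = -3.28, q = 2.99

MᵀM·[p, q]ᵀ = Mᵀg reads: 6·p + 162·q = 465;  162·p + 7890·q = 23075.
(Σ1 = 6, Σs^2 = 162, Σs^2·s^2 = 7890, Σg = 465, Σs^2·g = 23075.)
Δ = 6·7890 − 162² = 21096.
p = (465·7890 − 162·23075)/21096 = -1925/586; q = (6·23075 − 162·465)/21096 = 2630/879.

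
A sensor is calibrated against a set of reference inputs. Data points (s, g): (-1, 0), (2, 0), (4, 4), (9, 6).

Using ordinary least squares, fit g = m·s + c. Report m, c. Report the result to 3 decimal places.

m = 0.660, c = 0.189

From the data, Σs·s = 102, Σs = 14, Σ1 = 4.
Moment sums: Σs·g = 70, Σg = 10.
det = 102·4 − 14² = 212.
m = (70·4 − 14·10)/212 = 35/53; c = (102·10 − 14·70)/212 = 10/53.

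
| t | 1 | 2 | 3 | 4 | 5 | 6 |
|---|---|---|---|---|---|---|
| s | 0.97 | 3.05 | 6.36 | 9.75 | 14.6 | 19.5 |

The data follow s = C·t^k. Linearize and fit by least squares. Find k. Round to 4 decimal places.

Linearized form: ln s = k·ln t + ln C. From the 6 transformed points,
AᵀA = [[9.4099, 6.5793]; [6.5793, 6]], rhs = [15.5996, 10.8634]ᵀ  (here Σln t = 6.5793, Σ(ln t)² = 9.4099, Σln s = 10.8634, Σln t·ln s = 15.5996).
Slope k = (n·Σln t·ln s − Σln t·Σln s)/(n·Σ(ln t)² − (Σln t)²) = (6·15.5996 − 6.5793·10.8634)/13.1729 = 1.67954; ln C = (Σln s − k·Σln t)/n = -0.03112.

k = 1.6795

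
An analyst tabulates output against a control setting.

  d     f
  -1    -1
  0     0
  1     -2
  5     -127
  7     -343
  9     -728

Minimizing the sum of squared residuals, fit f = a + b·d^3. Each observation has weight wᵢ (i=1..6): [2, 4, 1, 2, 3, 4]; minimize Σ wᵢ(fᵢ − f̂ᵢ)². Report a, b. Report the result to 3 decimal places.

Sums needed: Σwᵢ·1 = 16, Σwᵢ·d^3 = 4194, Σwᵢ·d^3·d^3 = 2509964.
Right-hand side: Σwᵢ·f = -4199, Σwᵢ·d^3·f = -2507545.
So MᵀWM·[a, b]ᵀ = MᵀWf: [[16, 4194]; [4194, 2509964]]·[a, b]ᵀ = [-4199, -2507545]ᵀ.
Δ = 16·2509964 − 4194² = 22569788.
a = ((-4199)·2509964 − 4194·(-2507545))/22569788 = -11347553/11284894; b = (16·(-2507545) − 4194·(-4199))/22569788 = -11255057/11284894.

a = -1.006, b = -0.997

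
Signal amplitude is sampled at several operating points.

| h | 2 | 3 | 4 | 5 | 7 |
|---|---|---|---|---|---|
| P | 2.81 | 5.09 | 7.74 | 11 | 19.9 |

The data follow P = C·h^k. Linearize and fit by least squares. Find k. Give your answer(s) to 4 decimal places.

k = 1.5510

With ln Pᵢ as the transformed response and ln hᵢ as the regressor:
Sums: Σln h = 6.7334, Σ(ln h)² = 9.9861, Σln P = 10.0955, Σln h·ln P = 15.0197.
Normal system: [[9.9861, 6.7334]; [6.7334, 5]]·[k, ln C]ᵀ = [15.0197, 10.0955]ᵀ.
Δ = 9.9861·5 − (6.7334)² = 4.5917; k = (15.0197·5 − 6.7334·10.0955)/4.5917 = 1.55104, ln C = (9.9861·10.0955 − 6.7334·15.0197)/4.5917 = -0.06965.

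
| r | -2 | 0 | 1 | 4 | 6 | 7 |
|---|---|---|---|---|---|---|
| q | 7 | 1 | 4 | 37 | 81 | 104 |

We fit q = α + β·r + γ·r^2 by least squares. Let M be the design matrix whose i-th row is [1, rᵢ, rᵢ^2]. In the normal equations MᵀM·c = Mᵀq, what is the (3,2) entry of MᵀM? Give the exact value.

Row 3 ↔ basis r^2, column 2 ↔ basis r, so (MᵀM)_{3,2} = Σᵢ (r^2)·(r) = (4)·(-2) + (0)·(0) + (1)·(1) + (16)·(4) + (36)·(6) + (49)·(7) = 616.

616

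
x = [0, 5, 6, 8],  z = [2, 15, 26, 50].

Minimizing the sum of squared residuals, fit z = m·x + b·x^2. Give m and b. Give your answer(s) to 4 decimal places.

Forming AᵀA = [[125, 853]; [853, 6017]] and Aᵀz = [631, 4511]ᵀ gives AᵀA·[m, b]ᵀ = Aᵀz.
det = 125·6017 − 853² = 24516.
m = (631·6017 − 853·4511)/24516 = -1421/681; b = (125·4511 − 853·631)/24516 = 712/681.

m = -2.0866, b = 1.0455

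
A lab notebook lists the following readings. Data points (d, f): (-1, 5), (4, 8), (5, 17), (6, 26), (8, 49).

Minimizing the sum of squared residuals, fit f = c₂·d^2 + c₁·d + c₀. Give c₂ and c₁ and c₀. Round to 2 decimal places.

c₂ = 1.02, c₁ = -2.19, c₀ = 1.67

From the data, Σd^2·d^2 = 6274, Σd^2·d = 916, Σd^2 = 142, Σd·d = 142, Σd = 22, Σ1 = 5.
Moment sums: Σd^2·f = 4630, Σd·f = 660, Σf = 105.
So AᵀA·[c₂, c₁, c₀]ᵀ = Aᵀf: [[6274, 916, 142]; [916, 142, 22]; [142, 22, 5]]·[c₂, c₁, c₀]ᵀ = [4630, 660, 105]ᵀ.
Row-reducing yields c₂ = 21040/20631, c₁ = -3475/1587, c₀ = 11495/6877.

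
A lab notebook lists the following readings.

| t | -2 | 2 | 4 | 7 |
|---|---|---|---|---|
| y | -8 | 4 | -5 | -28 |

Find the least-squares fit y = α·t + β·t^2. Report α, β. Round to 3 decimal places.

From the data, Σt·t = 73, Σt·t^2 = 407, Σt^2·t^2 = 2689.
And Σt·y = -192, Σt^2·y = -1468.
So AᵀA·[α, β]ᵀ = Aᵀy: [[73, 407]; [407, 2689]]·[α, β]ᵀ = [-192, -1468]ᵀ.
Δ = 73·2689 − 407² = 30648.
α = ((-192)·2689 − 407·(-1468))/30648 = 20297/7662; β = (73·(-1468) − 407·(-192))/30648 = -7255/7662.

α = 2.649, β = -0.947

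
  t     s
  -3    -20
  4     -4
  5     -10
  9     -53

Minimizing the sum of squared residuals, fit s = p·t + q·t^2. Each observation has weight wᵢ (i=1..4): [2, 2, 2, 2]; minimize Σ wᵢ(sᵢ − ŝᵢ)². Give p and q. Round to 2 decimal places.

Forming XᵀWX = [[262, 1782]; [1782, 15046]] and XᵀWs = [-966, -9574]ᵀ gives XᵀWX·[p, q]ᵀ = XᵀWs.
Δ = 262·15046 − 1782² = 766528.
p = ((-966)·15046 − 1782·(-9574))/766528 = 78951/23954; q = (262·(-9574) − 1782·(-966))/766528 = -24593/23954.

p = 3.30, q = -1.03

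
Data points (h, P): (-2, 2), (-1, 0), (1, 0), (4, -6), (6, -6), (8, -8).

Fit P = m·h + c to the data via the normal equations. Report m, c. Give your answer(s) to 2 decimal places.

m = -1.01, c = -0.31

Normal-equation sums: Σh·h = 122, Σh = 16, Σ1 = 6.
Right-hand side: Σh·P = -128, ΣP = -18.
Normal equations: [[122, 16]; [16, 6]]·[m, c]ᵀ = [-128, -18]ᵀ.
det = 122·6 − 16² = 476.
m = ((-128)·6 − 16·(-18))/476 = -120/119; c = (122·(-18) − 16·(-128))/476 = -37/119.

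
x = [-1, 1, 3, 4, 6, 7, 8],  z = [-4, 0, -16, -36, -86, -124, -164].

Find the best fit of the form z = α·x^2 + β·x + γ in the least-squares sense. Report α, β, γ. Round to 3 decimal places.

Entries of MᵀM: Σx^2·x^2 = 8132, Σx^2·x = 1162, Σx^2 = 176, Σx·x = 176, Σx = 28, Σ1 = 7.
For Mᵀz: Σx^2·z = -20392, Σx·z = -2884, Σz = -430.
Row-reducing yields α = -140078/48081, β = 127960/48081, γ = 18858/16027.

α = -2.913, β = 2.661, γ = 1.177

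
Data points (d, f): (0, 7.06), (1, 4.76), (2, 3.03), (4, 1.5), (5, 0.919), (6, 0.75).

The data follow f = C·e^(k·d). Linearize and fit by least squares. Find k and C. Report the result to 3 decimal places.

k = -0.383, C = 6.852

Linearized form: ln f = k·d + ln C. From the 6 transformed points,
AᵀA = [[82.0000, 18.0000]; [18.0000, 6]], rhs = [3.2508, 4.6566]ᵀ  (here Σd = 18.0000, Σ(d)² = 82.0000, Σln f = 4.6566, Σd·ln f = 3.2508).
Δ = 82.0000·6 − (18.0000)² = 168.0000; k = (3.2508·6 − 18.0000·4.6566)/168.0000 = -0.38282, ln C = (82.0000·4.6566 − 18.0000·3.2508)/168.0000 = 1.92455, so C = exp(1.92455) = 6.85206.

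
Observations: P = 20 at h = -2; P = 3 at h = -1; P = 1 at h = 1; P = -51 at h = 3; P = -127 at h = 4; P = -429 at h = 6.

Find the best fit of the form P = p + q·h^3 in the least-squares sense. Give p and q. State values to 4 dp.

From the data, Σ1 = 6, Σh^3 = 299, Σh^3·h^3 = 51547.
And ΣP = -583, Σh^3·P = -102331.
MᵀM·[p, q]ᵀ = MᵀP becomes [[6, 299]; [299, 51547]]·[p, q]ᵀ = [-583, -102331]ᵀ.
Δ = 6·51547 − 299² = 219881.
p = ((-583)·51547 − 299·(-102331))/219881 = 545068/219881; q = (6·(-102331) − 299·(-583))/219881 = -439669/219881.

p = 2.4789, q = -1.9996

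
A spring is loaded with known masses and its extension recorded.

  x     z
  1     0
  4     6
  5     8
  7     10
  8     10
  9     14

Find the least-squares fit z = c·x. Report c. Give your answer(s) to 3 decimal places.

c = 1.441

Sums needed: Σx·x = 236.
Right-hand side: Σx·z = 340.
Normal equations: [[236]]·[c]ᵀ = [340]ᵀ.
Hence c = 340 / 236 ≈ 1.44068.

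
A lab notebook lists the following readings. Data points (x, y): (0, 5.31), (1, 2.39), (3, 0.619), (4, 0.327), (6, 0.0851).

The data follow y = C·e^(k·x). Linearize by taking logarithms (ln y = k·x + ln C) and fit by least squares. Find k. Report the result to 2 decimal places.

k = -0.68

Let Y = ln y. Fitting Y = k·x + ln C by least squares:
Σx = 14.0000, Σ(x)² = 62.0000, Σln y = -1.5205, Σx·ln y = -19.8224.
Equations: 62.0000·k + 14.0000·ln C = -19.8224;  14.0000·k + 5·ln C = -1.5205.
Solving (det = 114.0000): k = -0.68268, ln C = 1.60740.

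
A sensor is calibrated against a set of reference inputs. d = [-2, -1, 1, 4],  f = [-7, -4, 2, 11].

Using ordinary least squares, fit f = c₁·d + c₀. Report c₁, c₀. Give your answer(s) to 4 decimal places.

Compute the Gram sums: Σd·d = 22, Σd = 2, Σ1 = 4.
For Mᵀf: Σd·f = 64, Σf = 2.
Normal equations: [[22, 2]; [2, 4]]·[c₁, c₀]ᵀ = [64, 2]ᵀ.
Determinant 22·4 − 2² = 84.
c₁ = (64·4 − 2·2)/84 = 3; c₀ = (22·2 − 2·64)/84 = -1.

c₁ = 3.0000, c₀ = -1.0000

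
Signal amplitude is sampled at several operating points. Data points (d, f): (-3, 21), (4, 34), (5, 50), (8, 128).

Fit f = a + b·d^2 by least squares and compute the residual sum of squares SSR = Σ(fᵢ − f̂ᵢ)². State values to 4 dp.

From the data, Σ1 = 4, Σd^2 = 114, Σd^2·d^2 = 5058.
For Aᵀf: Σf = 233, Σd^2·f = 10175.
AᵀA·[a, b]ᵀ = Aᵀf becomes [[4, 114]; [114, 5058]]·[a, b]ᵀ = [233, 10175]ᵀ.
Eliminating b: 5058·(row 1) − 114·(row 2) gives 7236·a = 5058·233 − 114·10175 = 18564, so a = 1547/603.
Then b = (10175 − 114·(1547/603))/5058 = 7069/3618.
Residuals: 1025/1206, 313/1809, -5107/3618, 703/1809; SSR = 10477/3618.

SSR = 2.8958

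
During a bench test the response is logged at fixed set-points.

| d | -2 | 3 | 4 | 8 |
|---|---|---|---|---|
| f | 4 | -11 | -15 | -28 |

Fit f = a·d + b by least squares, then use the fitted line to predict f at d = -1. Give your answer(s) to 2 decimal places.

f̂ = 1.11

Normal-equation sums: Σd·d = 93, Σd = 13, Σ1 = 4.
Right-hand side: Σd·f = -325, Σf = -50.
Normal equations: [[93, 13]; [13, 4]]·[a, b]ᵀ = [-325, -50]ᵀ.
det = 93·4 − 13² = 203.
a = ((-325)·4 − 13·(-50))/203 = -650/203; b = (93·(-50) − 13·(-325))/203 = -425/203.
At d = -1: f̂ = (-650/203)·(-1) + (-425/203)·(1) = 225/203.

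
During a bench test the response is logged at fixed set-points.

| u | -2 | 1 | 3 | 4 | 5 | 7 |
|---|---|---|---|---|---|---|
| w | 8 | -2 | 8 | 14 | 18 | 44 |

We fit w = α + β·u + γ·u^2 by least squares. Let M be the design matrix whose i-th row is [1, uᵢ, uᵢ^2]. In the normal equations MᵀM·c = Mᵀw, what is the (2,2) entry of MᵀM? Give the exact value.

Row 2 ↔ basis u, column 2 ↔ basis u, so (MᵀM)_{2,2} = Σᵢ (u)·(u) = (-2)·(-2) + (1)·(1) + (3)·(3) + (4)·(4) + (5)·(5) + (7)·(7) = 104.

104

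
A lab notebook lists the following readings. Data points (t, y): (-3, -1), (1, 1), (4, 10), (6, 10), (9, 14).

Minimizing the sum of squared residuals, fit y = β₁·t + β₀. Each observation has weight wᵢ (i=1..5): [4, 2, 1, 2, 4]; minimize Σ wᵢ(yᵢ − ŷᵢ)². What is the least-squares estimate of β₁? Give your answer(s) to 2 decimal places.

β₁ = 1.29

The normal system XᵀWX·[β₁, β₀]ᵀ = XᵀWy is [[450, 42]; [42, 13]]·[β₁, β₀]ᵀ = [678, 84]ᵀ.
det = 450·13 − 42² = 4086.
β₁ = (678·13 − 42·84)/4086 = 881/681; β₀ = (450·84 − 42·678)/4086 = 518/227.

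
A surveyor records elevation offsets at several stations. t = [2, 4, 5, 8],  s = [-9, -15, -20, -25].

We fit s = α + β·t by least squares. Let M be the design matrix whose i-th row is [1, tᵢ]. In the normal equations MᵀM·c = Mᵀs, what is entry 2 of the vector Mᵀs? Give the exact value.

Entry 2 ↔ basis t, so (Mᵀs)_{2} = Σᵢ (t)·sᵢ = (2)·(-9) + (4)·(-15) + (5)·(-20) + (8)·(-25) = -378.

-378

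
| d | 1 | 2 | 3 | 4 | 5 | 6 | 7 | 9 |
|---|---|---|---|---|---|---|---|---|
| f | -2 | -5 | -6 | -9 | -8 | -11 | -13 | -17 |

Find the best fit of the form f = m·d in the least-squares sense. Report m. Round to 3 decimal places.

Forming AᵀA = [[221]] and Aᵀf = [-416]ᵀ gives AᵀA·[m]ᵀ = Aᵀf.
Hence m = -416 / 221 ≈ -1.88235.

m = -1.882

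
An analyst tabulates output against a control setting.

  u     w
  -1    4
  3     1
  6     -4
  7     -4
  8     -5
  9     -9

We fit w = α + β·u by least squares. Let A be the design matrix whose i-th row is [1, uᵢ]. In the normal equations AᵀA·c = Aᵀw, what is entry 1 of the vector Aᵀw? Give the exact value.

-17

Entry 1 ↔ basis 1, so (Aᵀw)_{1} = Σᵢ wᵢ = (1)·(4) + (1)·(1) + (1)·(-4) + (1)·(-4) + (1)·(-5) + (1)·(-9) = -17.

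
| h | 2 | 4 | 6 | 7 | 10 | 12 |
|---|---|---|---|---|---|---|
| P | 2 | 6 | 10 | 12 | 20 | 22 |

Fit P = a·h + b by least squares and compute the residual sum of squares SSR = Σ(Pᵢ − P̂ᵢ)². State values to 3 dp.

AᵀA·[a, b]ᵀ = AᵀP reads: 349·a + 41·b = 636;  41·a + 6·b = 72.
(Σh·h = 349, Σh = 41, Σ1 = 6, Σh·P = 636, ΣP = 72.)
Determinant 349·6 − 41² = 413.
a = (636·6 − 41·72)/413 = 864/413; b = (349·72 − 41·636)/413 = -948/413.
Residuals: 46/413, -30/413, -106/413, -144/413, 568/413, -334/413; SSR = 1136/413.

SSR = 2.751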